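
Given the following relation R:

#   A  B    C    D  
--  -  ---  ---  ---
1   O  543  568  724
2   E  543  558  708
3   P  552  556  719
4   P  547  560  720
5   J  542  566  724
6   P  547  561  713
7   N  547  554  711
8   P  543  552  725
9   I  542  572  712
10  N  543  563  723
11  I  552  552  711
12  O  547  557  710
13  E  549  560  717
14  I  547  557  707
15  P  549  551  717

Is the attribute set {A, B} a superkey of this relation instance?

No

Rows 4 and 6 have the same {A, B} value (A=P, B=547) but are distinct tuples, so {A, B} does not determine every attribute — not a superkey.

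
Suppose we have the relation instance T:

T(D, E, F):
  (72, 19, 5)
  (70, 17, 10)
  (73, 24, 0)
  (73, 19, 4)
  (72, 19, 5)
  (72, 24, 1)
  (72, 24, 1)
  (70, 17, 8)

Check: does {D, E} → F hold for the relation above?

No

(D=72, E=19): 2 rows → F = 5, 5 ✓
(D=70, E=17): 2 rows → F takes values {10, 8} — violation
(D=73, E=24): 1 row → F = 0 ✓
(D=73, E=19): 1 row → F = 4 ✓
(D=72, E=24): 2 rows → F = 1, 1 ✓
Two rows agree on {D, E} but differ on F, so {D, E} → F does not hold.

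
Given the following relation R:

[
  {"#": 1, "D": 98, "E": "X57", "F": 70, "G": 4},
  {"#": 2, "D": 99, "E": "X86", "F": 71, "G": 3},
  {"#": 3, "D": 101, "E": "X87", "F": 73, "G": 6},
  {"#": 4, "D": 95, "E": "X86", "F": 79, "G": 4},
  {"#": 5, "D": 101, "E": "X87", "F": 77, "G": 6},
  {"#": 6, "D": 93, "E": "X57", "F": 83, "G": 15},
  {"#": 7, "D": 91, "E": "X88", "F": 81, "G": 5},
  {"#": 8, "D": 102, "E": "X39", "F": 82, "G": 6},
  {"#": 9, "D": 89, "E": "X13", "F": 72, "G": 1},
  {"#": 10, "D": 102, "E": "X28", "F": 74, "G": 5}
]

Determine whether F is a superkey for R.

Yes

All 10 rows have distinct F values, so F → (all attributes) holds and F is a superkey.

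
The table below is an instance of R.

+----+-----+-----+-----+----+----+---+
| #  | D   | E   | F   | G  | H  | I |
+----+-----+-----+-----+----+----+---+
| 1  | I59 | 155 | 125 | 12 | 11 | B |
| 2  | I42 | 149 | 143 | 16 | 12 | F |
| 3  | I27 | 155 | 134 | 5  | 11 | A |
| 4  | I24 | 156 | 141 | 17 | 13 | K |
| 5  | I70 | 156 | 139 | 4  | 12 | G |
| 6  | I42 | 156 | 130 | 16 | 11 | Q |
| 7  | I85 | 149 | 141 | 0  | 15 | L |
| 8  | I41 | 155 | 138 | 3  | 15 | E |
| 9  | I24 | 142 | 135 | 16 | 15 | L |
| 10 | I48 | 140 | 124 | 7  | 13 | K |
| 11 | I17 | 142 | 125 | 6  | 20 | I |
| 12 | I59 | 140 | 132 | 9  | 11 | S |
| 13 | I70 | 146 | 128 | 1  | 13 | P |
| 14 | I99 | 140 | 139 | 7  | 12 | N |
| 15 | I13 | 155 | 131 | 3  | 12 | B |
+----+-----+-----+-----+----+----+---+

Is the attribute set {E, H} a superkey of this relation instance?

Rows 1 and 3 have the same {E, H} value (E=155, H=11) but are distinct tuples, so {E, H} does not determine every attribute — not a superkey.

No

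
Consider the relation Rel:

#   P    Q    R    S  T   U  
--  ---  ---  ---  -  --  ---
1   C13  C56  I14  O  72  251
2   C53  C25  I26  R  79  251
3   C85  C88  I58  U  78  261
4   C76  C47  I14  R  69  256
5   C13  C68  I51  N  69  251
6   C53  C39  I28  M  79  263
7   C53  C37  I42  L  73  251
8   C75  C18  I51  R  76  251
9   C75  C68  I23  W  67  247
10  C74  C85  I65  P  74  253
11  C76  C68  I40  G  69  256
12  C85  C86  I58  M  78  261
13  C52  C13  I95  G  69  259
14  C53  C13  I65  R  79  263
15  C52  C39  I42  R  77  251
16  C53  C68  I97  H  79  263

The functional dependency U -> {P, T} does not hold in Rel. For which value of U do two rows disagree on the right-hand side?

U=251: rows 1, 2, 5, 7, 8, 15 → {P,T} takes values {(C13, 72), (C53, 79), (C13, 69), (C53, 73), (C75, 76), (C52, 77)} — violation
U=261: rows 3, 12 → {P,T} = (C85, 78), (C85, 78) ✓
U=256: rows 4, 11 → {P,T} = (C76, 69), (C76, 69) ✓
U=263: rows 6, 14, 16 → {P,T} = (C53, 79), (C53, 79), (C53, 79) ✓
U=247: row 9 → {P,T} = (C75, 67) ✓
U=253: row 10 → {P,T} = (C74, 74) ✓
U=259: row 13 → {P,T} = (C52, 69) ✓
The only U value with inconsistent RHS is U=251.

251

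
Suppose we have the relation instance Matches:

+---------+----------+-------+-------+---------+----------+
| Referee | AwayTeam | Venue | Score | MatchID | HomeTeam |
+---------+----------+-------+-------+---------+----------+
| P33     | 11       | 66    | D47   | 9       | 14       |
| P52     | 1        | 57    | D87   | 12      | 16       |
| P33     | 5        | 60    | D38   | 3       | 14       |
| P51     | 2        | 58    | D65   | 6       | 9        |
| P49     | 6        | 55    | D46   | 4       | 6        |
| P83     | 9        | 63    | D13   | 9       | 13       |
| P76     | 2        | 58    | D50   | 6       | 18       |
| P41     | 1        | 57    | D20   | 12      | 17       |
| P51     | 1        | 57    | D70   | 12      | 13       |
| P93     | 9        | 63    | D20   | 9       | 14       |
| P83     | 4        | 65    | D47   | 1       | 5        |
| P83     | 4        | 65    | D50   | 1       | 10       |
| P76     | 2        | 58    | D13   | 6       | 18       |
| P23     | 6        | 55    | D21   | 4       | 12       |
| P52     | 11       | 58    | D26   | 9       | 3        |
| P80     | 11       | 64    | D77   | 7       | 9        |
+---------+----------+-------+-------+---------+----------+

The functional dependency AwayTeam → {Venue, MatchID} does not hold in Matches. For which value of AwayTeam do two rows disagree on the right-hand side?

AwayTeam=11: 3 rows → {Venue,MatchID} takes values {(66, 9), (58, 9), (64, 7)} — violation
AwayTeam=1: 3 rows → {Venue,MatchID} = (57, 12), (57, 12), (57, 12) ✓
AwayTeam=5: 1 row → {Venue,MatchID} = (60, 3) ✓
AwayTeam=2: 3 rows → {Venue,MatchID} = (58, 6), (58, 6), (58, 6) ✓
AwayTeam=6: 2 rows → {Venue,MatchID} = (55, 4), (55, 4) ✓
AwayTeam=9: 2 rows → {Venue,MatchID} = (63, 9), (63, 9) ✓
AwayTeam=4: 2 rows → {Venue,MatchID} = (65, 1), (65, 1) ✓
The only AwayTeam value with inconsistent RHS is AwayTeam=11.

11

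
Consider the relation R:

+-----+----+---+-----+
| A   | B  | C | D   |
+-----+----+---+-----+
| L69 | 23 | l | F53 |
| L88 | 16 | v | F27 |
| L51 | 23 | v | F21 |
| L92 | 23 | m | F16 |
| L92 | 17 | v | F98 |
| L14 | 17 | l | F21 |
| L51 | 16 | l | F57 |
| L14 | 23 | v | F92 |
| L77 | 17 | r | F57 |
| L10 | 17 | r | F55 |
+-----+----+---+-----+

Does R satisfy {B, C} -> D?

No

(B=23, C=l): 1 row → D = F53 ✓
(B=16, C=v): 1 row → D = F27 ✓
(B=23, C=v): 2 rows → D takes values {F21, F92} — violation
(B=23, C=m): 1 row → D = F16 ✓
(B=17, C=v): 1 row → D = F98 ✓
(B=17, C=l): 1 row → D = F21 ✓
(B=16, C=l): 1 row → D = F57 ✓
(B=17, C=r): 2 rows → D takes values {F57, F55} — violation
Two rows agree on {B, C} but differ on D, so {B, C} -> D does not hold.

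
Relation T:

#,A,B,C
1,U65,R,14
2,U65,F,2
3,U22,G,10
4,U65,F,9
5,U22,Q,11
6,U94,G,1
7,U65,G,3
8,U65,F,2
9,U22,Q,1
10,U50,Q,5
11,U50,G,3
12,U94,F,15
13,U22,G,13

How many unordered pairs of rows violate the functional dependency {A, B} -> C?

4

(A=U65, B=F): violating pairs (2,4), (4,8) — 2 pairs.
(A=U22, B=G): violating pairs (3,13) — 1 pair.
(A=U22, B=Q): violating pairs (5,9) — 1 pair.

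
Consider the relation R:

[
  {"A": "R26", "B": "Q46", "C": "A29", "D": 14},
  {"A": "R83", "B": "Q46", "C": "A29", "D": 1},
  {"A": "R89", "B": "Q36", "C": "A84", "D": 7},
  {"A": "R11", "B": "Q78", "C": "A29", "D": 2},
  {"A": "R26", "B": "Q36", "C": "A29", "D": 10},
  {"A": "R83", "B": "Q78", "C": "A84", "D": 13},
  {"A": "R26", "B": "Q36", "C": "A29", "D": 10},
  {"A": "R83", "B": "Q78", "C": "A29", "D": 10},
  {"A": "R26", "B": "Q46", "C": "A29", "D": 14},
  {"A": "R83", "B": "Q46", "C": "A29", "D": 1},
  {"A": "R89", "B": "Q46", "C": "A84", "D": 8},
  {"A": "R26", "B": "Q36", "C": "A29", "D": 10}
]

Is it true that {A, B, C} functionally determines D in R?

Yes

(A=R26, B=Q46, C=A29): 2 rows → D = 14, 14 ✓
(A=R83, B=Q46, C=A29): 2 rows → D = 1, 1 ✓
(A=R89, B=Q36, C=A84): 1 row → D = 7 ✓
(A=R11, B=Q78, C=A29): 1 row → D = 2 ✓
(A=R26, B=Q36, C=A29): 3 rows → D = 10, 10, 10 ✓
(A=R83, B=Q78, C=A84): 1 row → D = 13 ✓
(A=R83, B=Q78, C=A29): 1 row → D = 10 ✓
(A=R89, B=Q46, C=A84): 1 row → D = 8 ✓
Every {A, B, C} value is associated with a single D value, so {A, B, C} → D holds.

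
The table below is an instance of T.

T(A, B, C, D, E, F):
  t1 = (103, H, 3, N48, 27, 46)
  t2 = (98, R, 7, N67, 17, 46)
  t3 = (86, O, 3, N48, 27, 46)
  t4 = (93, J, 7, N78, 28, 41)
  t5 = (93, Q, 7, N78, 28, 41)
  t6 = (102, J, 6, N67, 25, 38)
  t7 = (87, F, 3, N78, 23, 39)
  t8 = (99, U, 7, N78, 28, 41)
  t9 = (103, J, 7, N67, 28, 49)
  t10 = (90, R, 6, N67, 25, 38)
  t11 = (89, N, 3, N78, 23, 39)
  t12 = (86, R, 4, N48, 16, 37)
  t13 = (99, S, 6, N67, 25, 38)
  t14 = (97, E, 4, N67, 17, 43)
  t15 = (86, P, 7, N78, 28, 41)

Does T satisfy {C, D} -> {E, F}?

(C=3, D=N48): rows 1, 3 → {E,F} = (27, 46), (27, 46) ✓
(C=7, D=N67): rows 2, 9 → {E,F} takes values {(17, 46), (28, 49)} — violation
(C=7, D=N78): rows 4, 5, 8, 15 → {E,F} = (28, 41), (28, 41), (28, 41), (28, 41) ✓
(C=6, D=N67): rows 6, 10, 13 → {E,F} = (25, 38), (25, 38), (25, 38) ✓
(C=3, D=N78): rows 7, 11 → {E,F} = (23, 39), (23, 39) ✓
(C=4, D=N48): row 12 → {E,F} = (16, 37) ✓
(C=4, D=N67): row 14 → {E,F} = (17, 43) ✓
Two rows agree on {C, D} but differ on {E, F}, so {C, D} -> {E, F} does not hold.

No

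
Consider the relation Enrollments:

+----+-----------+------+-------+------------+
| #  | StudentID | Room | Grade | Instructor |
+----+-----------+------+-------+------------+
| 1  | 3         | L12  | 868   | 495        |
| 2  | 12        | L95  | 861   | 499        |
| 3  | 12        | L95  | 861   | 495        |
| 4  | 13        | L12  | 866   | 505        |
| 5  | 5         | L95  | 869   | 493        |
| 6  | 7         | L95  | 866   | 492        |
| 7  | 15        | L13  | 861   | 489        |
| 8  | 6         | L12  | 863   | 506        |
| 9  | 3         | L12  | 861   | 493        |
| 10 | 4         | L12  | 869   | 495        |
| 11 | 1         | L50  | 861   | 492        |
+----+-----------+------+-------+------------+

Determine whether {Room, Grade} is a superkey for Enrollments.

Rows 2 and 3 have the same {Room, Grade} value (Room=L95, Grade=861) but are distinct tuples, so {Room, Grade} does not determine every attribute — not a superkey.

No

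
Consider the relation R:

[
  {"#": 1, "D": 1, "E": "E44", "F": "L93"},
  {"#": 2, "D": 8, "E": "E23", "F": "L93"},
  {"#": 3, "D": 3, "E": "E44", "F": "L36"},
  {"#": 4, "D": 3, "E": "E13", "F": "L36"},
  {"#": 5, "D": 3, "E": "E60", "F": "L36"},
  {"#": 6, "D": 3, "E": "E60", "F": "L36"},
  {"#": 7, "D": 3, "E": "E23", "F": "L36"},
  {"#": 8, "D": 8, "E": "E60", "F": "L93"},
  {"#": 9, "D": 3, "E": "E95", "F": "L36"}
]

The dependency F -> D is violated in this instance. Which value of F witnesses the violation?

F=L93: rows 1, 2, 8 → D takes values {1, 8} — violation
F=L36: rows 3, 4, 5, 6, 7, 9 → D = 3, 3, 3, 3, 3, 3 ✓
The only F value with inconsistent D is F=L93.

L93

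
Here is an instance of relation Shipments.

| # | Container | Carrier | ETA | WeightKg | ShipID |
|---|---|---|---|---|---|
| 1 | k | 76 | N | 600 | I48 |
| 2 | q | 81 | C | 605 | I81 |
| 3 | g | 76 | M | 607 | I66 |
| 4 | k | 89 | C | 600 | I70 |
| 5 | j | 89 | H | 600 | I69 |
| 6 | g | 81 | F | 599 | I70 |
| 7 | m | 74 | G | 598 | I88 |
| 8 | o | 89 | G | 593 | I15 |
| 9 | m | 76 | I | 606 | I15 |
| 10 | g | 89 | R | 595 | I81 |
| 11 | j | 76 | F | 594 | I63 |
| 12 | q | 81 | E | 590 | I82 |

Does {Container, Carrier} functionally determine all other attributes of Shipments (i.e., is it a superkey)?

Rows 2 and 12 have the same {Container, Carrier} value (Container=q, Carrier=81) but are distinct tuples, so {Container, Carrier} does not determine every attribute — not a superkey.

No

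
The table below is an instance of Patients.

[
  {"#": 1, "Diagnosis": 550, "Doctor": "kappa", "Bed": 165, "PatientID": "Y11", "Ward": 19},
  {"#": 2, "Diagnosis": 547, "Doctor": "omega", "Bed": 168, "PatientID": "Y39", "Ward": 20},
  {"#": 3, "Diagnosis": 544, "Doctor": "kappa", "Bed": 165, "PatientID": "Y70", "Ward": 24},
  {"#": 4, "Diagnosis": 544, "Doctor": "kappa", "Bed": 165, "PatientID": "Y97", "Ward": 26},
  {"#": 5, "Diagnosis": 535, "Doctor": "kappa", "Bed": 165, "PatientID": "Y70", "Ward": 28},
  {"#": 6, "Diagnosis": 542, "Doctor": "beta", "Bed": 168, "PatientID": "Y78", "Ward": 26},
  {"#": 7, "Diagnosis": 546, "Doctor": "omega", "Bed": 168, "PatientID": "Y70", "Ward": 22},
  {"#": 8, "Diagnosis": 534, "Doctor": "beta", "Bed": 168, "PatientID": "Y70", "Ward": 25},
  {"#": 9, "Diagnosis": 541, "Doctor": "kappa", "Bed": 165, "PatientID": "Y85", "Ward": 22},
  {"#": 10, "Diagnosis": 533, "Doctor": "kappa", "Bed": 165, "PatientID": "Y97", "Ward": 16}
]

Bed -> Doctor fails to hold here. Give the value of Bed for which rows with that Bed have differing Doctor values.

168

Bed=165: rows 1, 3, 4, 5, 9, 10 → Doctor = kappa, kappa, kappa, kappa, kappa, kappa ✓
Bed=168: rows 2, 6, 7, 8 → Doctor takes values {omega, beta} — violation
The only Bed value with inconsistent Doctor is Bed=168.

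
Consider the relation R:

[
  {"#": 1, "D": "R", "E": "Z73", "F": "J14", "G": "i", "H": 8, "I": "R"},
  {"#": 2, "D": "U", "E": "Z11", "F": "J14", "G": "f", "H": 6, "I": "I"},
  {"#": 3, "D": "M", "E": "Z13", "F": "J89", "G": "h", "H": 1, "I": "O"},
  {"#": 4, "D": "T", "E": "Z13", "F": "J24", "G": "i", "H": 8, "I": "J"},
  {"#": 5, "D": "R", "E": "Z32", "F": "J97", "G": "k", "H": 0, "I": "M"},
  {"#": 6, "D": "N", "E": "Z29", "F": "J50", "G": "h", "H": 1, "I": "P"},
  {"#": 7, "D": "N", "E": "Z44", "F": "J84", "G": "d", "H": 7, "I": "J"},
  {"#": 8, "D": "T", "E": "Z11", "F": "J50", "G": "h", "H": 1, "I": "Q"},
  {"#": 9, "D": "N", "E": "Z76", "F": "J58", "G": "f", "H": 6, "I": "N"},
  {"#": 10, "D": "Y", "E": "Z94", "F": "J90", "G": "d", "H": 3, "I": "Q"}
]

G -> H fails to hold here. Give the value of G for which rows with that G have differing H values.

G=i: rows 1, 4 → H = 8, 8 ✓
G=f: rows 2, 9 → H = 6, 6 ✓
G=h: rows 3, 6, 8 → H = 1, 1, 1 ✓
G=k: row 5 → H = 0 ✓
G=d: rows 7, 10 → H takes values {7, 3} — violation
The only G value with inconsistent H is G=d.

d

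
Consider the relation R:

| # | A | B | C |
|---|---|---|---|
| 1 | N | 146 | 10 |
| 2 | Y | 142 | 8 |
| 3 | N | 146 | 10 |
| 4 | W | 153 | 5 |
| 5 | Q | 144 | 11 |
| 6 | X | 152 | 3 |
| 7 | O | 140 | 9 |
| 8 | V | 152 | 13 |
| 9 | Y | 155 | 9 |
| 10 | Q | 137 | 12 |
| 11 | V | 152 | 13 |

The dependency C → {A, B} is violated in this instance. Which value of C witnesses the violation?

9

C=10: rows 1, 3 → {A,B} = (N, 146), (N, 146) ✓
C=8: row 2 → {A,B} = (Y, 142) ✓
C=5: row 4 → {A,B} = (W, 153) ✓
C=11: row 5 → {A,B} = (Q, 144) ✓
C=3: row 6 → {A,B} = (X, 152) ✓
C=9: rows 7, 9 → {A,B} takes values {(O, 140), (Y, 155)} — violation
C=13: rows 8, 11 → {A,B} = (V, 152), (V, 152) ✓
C=12: row 10 → {A,B} = (Q, 137) ✓
The only C value with inconsistent RHS is C=9.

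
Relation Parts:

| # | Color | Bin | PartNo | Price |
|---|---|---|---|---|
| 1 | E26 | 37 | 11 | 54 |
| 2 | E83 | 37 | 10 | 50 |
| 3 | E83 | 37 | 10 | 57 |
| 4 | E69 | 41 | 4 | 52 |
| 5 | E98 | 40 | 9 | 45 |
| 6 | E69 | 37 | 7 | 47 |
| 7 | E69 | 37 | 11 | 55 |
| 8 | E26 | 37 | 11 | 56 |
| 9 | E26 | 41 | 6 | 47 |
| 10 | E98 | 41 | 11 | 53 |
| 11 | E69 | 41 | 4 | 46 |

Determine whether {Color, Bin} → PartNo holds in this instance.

No

(Color=E26, Bin=37): rows 1, 8 → PartNo = 11, 11 ✓
(Color=E83, Bin=37): rows 2, 3 → PartNo = 10, 10 ✓
(Color=E69, Bin=41): rows 4, 11 → PartNo = 4, 4 ✓
(Color=E98, Bin=40): row 5 → PartNo = 9 ✓
(Color=E69, Bin=37): rows 6, 7 → PartNo takes values {7, 11} — violation
(Color=E26, Bin=41): row 9 → PartNo = 6 ✓
(Color=E98, Bin=41): row 10 → PartNo = 11 ✓
Two rows agree on {Color, Bin} but differ on PartNo, so {Color, Bin} → PartNo does not hold.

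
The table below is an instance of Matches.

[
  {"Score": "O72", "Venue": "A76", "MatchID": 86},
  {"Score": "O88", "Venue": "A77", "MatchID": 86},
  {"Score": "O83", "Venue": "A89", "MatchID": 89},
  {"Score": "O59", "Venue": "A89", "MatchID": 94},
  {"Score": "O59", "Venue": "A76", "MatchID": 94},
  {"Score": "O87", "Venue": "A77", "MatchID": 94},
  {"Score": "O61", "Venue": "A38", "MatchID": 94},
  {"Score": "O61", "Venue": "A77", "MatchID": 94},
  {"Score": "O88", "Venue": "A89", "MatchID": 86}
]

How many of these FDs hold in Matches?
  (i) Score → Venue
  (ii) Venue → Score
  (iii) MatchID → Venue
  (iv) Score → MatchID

(i) Score → Venue: Score=O88: 2 rows → Venue takes values {A77, A89} — violation; Score=O59: 2 rows → Venue takes values {A89, A76} — violation; Score=O61: 2 rows → Venue takes values {A38, A77} — violation — fails.
(ii) Venue → Score: Venue=A76: 2 rows → Score takes values {O72, O59} — violation; Venue=A77: 3 rows → Score takes values {O88, O87, O61} — violation; Venue=A89: 3 rows → Score takes values {O83, O59, O88} — violation — fails.
(iii) MatchID → Venue: MatchID=86: 3 rows → Venue takes values {A76, A77, A89} — violation; MatchID=94: 5 rows → Venue takes values {A89, A76, A77, A38} — violation — fails.
(iv) Score → MatchID: every LHS value maps to a single RHS value — holds.
1 of the 4 dependencies holds.

1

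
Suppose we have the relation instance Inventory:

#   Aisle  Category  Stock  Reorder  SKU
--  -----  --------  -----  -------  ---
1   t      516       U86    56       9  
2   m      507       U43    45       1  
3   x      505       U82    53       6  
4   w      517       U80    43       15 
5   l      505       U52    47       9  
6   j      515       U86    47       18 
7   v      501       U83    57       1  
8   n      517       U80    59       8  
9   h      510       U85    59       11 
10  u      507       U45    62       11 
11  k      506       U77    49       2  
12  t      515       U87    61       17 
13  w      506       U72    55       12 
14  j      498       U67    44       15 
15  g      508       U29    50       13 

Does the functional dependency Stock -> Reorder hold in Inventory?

Stock=U86: rows 1, 6 → Reorder takes values {56, 47} — violation
Stock=U43: row 2 → Reorder = 45 ✓
Stock=U82: row 3 → Reorder = 53 ✓
Stock=U80: rows 4, 8 → Reorder takes values {43, 59} — violation
Stock=U52: row 5 → Reorder = 47 ✓
Stock=U83: row 7 → Reorder = 57 ✓
Stock=U85: row 9 → Reorder = 59 ✓
Stock=U45: row 10 → Reorder = 62 ✓
Stock=U77: row 11 → Reorder = 49 ✓
Stock=U87: row 12 → Reorder = 61 ✓
Stock=U72: row 13 → Reorder = 55 ✓
Stock=U67: row 14 → Reorder = 44 ✓
Stock=U29: row 15 → Reorder = 50 ✓
Two rows agree on Stock but differ on Reorder, so Stock -> Reorder does not hold.

No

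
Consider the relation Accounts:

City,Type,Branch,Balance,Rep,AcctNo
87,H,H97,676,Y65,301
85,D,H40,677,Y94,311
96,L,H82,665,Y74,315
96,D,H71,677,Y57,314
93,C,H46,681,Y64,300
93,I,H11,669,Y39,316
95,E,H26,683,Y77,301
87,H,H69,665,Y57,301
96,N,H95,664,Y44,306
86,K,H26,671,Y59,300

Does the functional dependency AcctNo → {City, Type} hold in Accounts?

AcctNo=301: 3 rows → {City,Type} takes values {(87, H), (95, E)} — violation
AcctNo=311: 1 row → {City,Type} = (85, D) ✓
AcctNo=315: 1 row → {City,Type} = (96, L) ✓
AcctNo=314: 1 row → {City,Type} = (96, D) ✓
AcctNo=300: 2 rows → {City,Type} takes values {(93, C), (86, K)} — violation
AcctNo=316: 1 row → {City,Type} = (93, I) ✓
AcctNo=306: 1 row → {City,Type} = (96, N) ✓
Two rows agree on AcctNo but differ on {City, Type}, so AcctNo → {City, Type} does not hold.

No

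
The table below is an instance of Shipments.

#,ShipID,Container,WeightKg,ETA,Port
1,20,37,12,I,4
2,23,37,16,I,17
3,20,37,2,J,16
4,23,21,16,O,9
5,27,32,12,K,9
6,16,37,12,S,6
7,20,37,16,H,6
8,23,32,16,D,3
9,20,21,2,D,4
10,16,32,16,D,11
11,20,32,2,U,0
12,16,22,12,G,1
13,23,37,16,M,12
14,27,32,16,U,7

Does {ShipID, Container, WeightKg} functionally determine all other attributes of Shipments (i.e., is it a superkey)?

No

Rows 2 and 13 have the same {ShipID, Container, WeightKg} value (ShipID=23, Container=37, WeightKg=16) but are distinct tuples, so {ShipID, Container, WeightKg} does not determine every attribute — not a superkey.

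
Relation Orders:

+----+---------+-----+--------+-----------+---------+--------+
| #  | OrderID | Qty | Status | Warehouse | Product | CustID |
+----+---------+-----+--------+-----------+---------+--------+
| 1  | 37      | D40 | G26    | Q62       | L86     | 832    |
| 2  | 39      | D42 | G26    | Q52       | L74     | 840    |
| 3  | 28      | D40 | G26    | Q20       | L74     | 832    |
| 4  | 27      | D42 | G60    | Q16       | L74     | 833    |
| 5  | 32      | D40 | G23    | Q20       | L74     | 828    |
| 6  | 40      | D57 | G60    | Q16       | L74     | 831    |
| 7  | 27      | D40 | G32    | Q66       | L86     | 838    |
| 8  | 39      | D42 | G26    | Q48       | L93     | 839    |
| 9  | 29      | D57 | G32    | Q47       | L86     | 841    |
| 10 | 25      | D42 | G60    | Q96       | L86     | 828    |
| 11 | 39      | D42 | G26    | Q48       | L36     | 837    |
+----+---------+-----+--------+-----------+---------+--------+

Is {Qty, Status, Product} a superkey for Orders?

Yes

All 11 rows have distinct {Qty, Status, Product} values, so {Qty, Status, Product} → (all attributes) holds and {Qty, Status, Product} is a superkey.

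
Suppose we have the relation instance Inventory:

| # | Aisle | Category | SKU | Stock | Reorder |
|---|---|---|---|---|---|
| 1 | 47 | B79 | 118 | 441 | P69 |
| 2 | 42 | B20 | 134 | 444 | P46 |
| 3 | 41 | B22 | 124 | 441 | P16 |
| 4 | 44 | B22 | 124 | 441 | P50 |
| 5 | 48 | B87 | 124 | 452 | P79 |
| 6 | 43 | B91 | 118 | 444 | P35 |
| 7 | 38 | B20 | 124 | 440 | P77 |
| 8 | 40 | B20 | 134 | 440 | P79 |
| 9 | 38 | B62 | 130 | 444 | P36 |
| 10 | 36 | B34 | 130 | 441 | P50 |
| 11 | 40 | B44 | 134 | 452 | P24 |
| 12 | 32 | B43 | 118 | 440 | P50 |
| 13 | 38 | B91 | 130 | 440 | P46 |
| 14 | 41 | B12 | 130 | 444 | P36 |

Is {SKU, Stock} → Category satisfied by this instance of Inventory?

No

(SKU=118, Stock=441): row 1 → Category = B79 ✓
(SKU=134, Stock=444): row 2 → Category = B20 ✓
(SKU=124, Stock=441): rows 3, 4 → Category = B22, B22 ✓
(SKU=124, Stock=452): row 5 → Category = B87 ✓
(SKU=118, Stock=444): row 6 → Category = B91 ✓
(SKU=124, Stock=440): row 7 → Category = B20 ✓
(SKU=134, Stock=440): row 8 → Category = B20 ✓
(SKU=130, Stock=444): rows 9, 14 → Category takes values {B62, B12} — violation
(SKU=130, Stock=441): row 10 → Category = B34 ✓
(SKU=134, Stock=452): row 11 → Category = B44 ✓
(SKU=118, Stock=440): row 12 → Category = B43 ✓
(SKU=130, Stock=440): row 13 → Category = B91 ✓
Two rows agree on {SKU, Stock} but differ on Category, so {SKU, Stock} → Category does not hold.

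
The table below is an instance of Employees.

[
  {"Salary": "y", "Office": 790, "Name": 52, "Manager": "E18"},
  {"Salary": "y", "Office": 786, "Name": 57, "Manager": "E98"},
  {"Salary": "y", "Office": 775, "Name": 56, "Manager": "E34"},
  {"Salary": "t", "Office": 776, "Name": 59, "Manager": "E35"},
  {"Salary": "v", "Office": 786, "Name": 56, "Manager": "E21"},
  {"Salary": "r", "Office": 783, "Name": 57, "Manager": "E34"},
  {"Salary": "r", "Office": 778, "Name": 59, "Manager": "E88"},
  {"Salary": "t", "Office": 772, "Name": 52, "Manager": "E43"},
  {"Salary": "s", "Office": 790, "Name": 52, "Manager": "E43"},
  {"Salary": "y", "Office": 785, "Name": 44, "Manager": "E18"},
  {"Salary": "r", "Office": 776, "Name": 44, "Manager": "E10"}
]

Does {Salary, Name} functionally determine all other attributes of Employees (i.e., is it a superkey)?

All 11 rows have distinct {Salary, Name} values, so {Salary, Name} → (all attributes) holds and {Salary, Name} is a superkey.

Yes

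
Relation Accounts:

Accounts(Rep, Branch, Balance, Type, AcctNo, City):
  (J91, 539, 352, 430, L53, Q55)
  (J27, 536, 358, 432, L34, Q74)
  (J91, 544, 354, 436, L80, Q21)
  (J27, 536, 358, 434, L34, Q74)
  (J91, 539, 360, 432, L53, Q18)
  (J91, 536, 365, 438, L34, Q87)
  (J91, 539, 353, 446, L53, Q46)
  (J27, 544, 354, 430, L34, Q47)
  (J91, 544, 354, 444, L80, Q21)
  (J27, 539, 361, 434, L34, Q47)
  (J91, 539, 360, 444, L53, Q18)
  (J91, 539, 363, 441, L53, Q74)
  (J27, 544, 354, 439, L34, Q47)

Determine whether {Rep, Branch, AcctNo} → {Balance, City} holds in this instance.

(Rep=J91, Branch=539, AcctNo=L53): 5 rows → {Balance,City} takes values {(352, Q55), (360, Q18), (353, Q46), (363, Q74)} — violation
(Rep=J27, Branch=536, AcctNo=L34): 2 rows → {Balance,City} = (358, Q74), (358, Q74) ✓
(Rep=J91, Branch=544, AcctNo=L80): 2 rows → {Balance,City} = (354, Q21), (354, Q21) ✓
(Rep=J91, Branch=536, AcctNo=L34): 1 row → {Balance,City} = (365, Q87) ✓
(Rep=J27, Branch=544, AcctNo=L34): 2 rows → {Balance,City} = (354, Q47), (354, Q47) ✓
(Rep=J27, Branch=539, AcctNo=L34): 1 row → {Balance,City} = (361, Q47) ✓
Two rows agree on {Rep, Branch, AcctNo} but differ on {Balance, City}, so {Rep, Branch, AcctNo} → {Balance, City} does not hold.

No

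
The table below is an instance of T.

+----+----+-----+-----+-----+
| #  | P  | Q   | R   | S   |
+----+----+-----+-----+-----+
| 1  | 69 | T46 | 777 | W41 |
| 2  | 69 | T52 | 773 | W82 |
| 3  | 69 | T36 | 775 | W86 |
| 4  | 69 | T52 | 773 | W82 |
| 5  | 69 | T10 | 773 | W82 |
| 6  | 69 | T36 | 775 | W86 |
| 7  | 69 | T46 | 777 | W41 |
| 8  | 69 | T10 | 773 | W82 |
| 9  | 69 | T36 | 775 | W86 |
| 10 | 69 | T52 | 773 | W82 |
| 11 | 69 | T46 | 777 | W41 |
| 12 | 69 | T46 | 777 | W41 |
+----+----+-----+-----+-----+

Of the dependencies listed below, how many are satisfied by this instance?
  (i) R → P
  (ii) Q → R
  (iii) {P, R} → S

(i) R → P: every LHS value maps to a single RHS value — holds.
(ii) Q → R: every LHS value maps to a single RHS value — holds.
(iii) {P, R} → S: every LHS value maps to a single RHS value — holds.
3 of the 3 dependencies hold.

3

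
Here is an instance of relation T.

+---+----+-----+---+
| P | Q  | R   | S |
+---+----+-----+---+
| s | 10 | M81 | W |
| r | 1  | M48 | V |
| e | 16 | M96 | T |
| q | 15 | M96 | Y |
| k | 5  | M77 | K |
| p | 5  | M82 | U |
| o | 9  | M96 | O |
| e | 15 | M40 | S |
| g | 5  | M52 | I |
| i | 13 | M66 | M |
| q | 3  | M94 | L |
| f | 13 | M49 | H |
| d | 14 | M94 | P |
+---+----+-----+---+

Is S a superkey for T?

All 13 rows have distinct S values, so S → (all attributes) holds and S is a superkey.

Yes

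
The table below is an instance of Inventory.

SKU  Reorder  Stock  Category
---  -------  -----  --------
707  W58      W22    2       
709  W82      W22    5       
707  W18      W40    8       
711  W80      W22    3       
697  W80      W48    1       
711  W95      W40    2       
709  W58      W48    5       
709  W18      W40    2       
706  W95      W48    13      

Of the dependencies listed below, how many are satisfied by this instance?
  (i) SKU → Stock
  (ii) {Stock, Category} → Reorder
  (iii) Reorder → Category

(i) SKU → Stock: SKU=707: 2 rows → Stock takes values {W22, W40} — violation; SKU=709: 3 rows → Stock takes values {W22, W48, W40} — violation; SKU=711: 2 rows → Stock takes values {W22, W40} — violation — fails.
(ii) {Stock, Category} → Reorder: (Stock=W40, Category=2): 2 rows → Reorder takes values {W95, W18} — violation — fails.
(iii) Reorder → Category: Reorder=W58: 2 rows → Category takes values {2, 5} — violation; Reorder=W18: 2 rows → Category takes values {8, 2} — violation; Reorder=W80: 2 rows → Category takes values {3, 1} — violation; Reorder=W95: 2 rows → Category takes values {2, 13} — violation — fails.
None of the 3 dependencies hold.

0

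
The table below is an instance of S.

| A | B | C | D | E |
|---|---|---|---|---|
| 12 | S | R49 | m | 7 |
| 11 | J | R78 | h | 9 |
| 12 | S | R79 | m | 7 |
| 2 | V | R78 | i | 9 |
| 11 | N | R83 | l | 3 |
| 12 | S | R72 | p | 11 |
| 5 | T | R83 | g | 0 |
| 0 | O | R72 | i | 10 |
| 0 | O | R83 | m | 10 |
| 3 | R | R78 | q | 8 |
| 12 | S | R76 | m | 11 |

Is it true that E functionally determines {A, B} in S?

E=7: 2 rows → {A,B} = (12, S), (12, S) ✓
E=9: 2 rows → {A,B} takes values {(11, J), (2, V)} — violation
E=3: 1 row → {A,B} = (11, N) ✓
E=11: 2 rows → {A,B} = (12, S), (12, S) ✓
E=0: 1 row → {A,B} = (5, T) ✓
E=10: 2 rows → {A,B} = (0, O), (0, O) ✓
E=8: 1 row → {A,B} = (3, R) ✓
Two rows agree on E but differ on {A, B}, so E → {A, B} does not hold.

No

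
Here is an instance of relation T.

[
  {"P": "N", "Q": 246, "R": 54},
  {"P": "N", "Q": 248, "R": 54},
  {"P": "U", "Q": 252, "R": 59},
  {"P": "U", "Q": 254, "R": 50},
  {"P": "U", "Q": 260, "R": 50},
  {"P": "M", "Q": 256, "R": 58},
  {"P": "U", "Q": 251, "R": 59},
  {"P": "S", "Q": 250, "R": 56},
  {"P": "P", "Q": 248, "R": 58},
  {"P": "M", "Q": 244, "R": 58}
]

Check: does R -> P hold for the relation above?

R=54: 2 rows → P = N, N ✓
R=59: 2 rows → P = U, U ✓
R=50: 2 rows → P = U, U ✓
R=58: 3 rows → P takes values {M, P} — violation
R=56: 1 row → P = S ✓
Two rows agree on R but differ on P, so R -> P does not hold.

No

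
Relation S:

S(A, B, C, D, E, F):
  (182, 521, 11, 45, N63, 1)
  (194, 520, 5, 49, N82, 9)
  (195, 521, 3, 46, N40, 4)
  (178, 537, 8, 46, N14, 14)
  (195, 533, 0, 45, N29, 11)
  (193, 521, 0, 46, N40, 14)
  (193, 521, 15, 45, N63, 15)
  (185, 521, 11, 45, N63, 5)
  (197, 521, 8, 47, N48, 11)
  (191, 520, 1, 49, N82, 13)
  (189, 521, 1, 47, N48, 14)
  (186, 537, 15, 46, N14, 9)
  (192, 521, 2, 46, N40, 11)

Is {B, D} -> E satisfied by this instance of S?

Yes

(B=521, D=45): 3 rows → E = N63, N63, N63 ✓
(B=520, D=49): 2 rows → E = N82, N82 ✓
(B=521, D=46): 3 rows → E = N40, N40, N40 ✓
(B=537, D=46): 2 rows → E = N14, N14 ✓
(B=533, D=45): 1 row → E = N29 ✓
(B=521, D=47): 2 rows → E = N48, N48 ✓
Every {B, D} value is associated with a single E value, so {B, D} -> E holds.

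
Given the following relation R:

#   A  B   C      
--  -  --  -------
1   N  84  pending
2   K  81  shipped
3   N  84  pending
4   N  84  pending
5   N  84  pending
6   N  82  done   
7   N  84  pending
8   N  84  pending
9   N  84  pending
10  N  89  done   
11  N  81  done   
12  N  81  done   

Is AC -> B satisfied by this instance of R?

(A=N, C=pending): rows 1, 3, 4, 5, 7, 8, 9 → B = 84, 84, 84, 84, 84, 84, 84 ✓
(A=K, C=shipped): row 2 → B = 81 ✓
(A=N, C=done): rows 6, 10, 11, 12 → B takes values {82, 89, 81} — violation
Two rows agree on AC but differ on B, so AC -> B does not hold.

No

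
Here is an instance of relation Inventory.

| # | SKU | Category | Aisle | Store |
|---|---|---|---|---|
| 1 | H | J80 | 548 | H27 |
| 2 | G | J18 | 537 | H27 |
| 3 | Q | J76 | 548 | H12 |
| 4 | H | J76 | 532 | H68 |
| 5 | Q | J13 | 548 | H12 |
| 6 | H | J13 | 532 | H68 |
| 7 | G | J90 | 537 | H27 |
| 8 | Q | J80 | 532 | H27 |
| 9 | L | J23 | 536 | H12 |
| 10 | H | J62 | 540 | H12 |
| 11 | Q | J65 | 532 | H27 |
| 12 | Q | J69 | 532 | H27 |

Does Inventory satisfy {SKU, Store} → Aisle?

Yes

(SKU=H, Store=H27): row 1 → Aisle = 548 ✓
(SKU=G, Store=H27): rows 2, 7 → Aisle = 537, 537 ✓
(SKU=Q, Store=H12): rows 3, 5 → Aisle = 548, 548 ✓
(SKU=H, Store=H68): rows 4, 6 → Aisle = 532, 532 ✓
(SKU=Q, Store=H27): rows 8, 11, 12 → Aisle = 532, 532, 532 ✓
(SKU=L, Store=H12): row 9 → Aisle = 536 ✓
(SKU=H, Store=H12): row 10 → Aisle = 540 ✓
Every {SKU, Store} value is associated with a single Aisle value, so {SKU, Store} → Aisle holds.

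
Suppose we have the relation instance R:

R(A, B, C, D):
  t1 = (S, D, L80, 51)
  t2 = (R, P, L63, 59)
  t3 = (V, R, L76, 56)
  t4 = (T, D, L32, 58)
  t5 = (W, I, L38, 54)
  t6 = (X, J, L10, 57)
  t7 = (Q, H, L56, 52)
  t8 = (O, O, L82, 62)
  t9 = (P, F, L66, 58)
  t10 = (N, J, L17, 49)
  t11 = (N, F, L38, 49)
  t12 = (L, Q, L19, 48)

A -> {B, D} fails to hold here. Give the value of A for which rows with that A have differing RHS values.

A=S: row 1 → {B,D} = (D, 51) ✓
A=R: row 2 → {B,D} = (P, 59) ✓
A=V: row 3 → {B,D} = (R, 56) ✓
A=T: row 4 → {B,D} = (D, 58) ✓
A=W: row 5 → {B,D} = (I, 54) ✓
A=X: row 6 → {B,D} = (J, 57) ✓
A=Q: row 7 → {B,D} = (H, 52) ✓
A=O: row 8 → {B,D} = (O, 62) ✓
A=P: row 9 → {B,D} = (F, 58) ✓
A=N: rows 10, 11 → {B,D} takes values {(J, 49), (F, 49)} — violation
A=L: row 12 → {B,D} = (Q, 48) ✓
The only A value with inconsistent RHS is A=N.

N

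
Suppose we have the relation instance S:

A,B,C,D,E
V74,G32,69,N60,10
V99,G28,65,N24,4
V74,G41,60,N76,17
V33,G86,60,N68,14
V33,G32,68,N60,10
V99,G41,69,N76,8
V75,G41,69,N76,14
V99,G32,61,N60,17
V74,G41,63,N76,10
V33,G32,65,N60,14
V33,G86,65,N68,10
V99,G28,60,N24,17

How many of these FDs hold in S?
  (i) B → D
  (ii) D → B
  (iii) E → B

2

(i) B → D: every LHS value maps to a single RHS value — holds.
(ii) D → B: every LHS value maps to a single RHS value — holds.
(iii) E → B: E=10: 4 rows → B takes values {G32, G41, G86} — violation; E=17: 3 rows → B takes values {G41, G32, G28} — violation; E=14: 3 rows → B takes values {G86, G41, G32} — violation — fails.
2 of the 3 dependencies hold.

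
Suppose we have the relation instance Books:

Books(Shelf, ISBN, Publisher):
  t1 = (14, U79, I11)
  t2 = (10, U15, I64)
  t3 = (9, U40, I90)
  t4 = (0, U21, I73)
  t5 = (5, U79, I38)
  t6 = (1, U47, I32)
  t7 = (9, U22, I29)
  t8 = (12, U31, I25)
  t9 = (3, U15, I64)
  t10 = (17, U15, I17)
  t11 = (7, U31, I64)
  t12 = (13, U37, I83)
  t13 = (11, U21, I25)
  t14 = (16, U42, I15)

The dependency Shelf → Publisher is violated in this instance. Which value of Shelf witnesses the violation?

9

Shelf=14: row 1 → Publisher = I11 ✓
Shelf=10: row 2 → Publisher = I64 ✓
Shelf=9: rows 3, 7 → Publisher takes values {I90, I29} — violation
Shelf=0: row 4 → Publisher = I73 ✓
Shelf=5: row 5 → Publisher = I38 ✓
Shelf=1: row 6 → Publisher = I32 ✓
Shelf=12: row 8 → Publisher = I25 ✓
Shelf=3: row 9 → Publisher = I64 ✓
Shelf=17: row 10 → Publisher = I17 ✓
Shelf=7: row 11 → Publisher = I64 ✓
Shelf=13: row 12 → Publisher = I83 ✓
Shelf=11: row 13 → Publisher = I25 ✓
Shelf=16: row 14 → Publisher = I15 ✓
The only Shelf value with inconsistent Publisher is Shelf=9.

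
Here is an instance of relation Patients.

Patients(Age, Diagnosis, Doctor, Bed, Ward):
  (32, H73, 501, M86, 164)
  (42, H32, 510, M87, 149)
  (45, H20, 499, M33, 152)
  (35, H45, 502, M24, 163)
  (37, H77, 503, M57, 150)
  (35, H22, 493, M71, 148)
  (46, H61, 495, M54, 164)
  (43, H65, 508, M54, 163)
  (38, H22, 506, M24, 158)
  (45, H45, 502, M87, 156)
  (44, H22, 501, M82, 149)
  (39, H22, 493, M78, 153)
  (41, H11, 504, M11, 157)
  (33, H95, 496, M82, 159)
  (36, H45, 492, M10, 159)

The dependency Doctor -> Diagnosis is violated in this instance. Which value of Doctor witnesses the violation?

501

Doctor=501: 2 rows → Diagnosis takes values {H73, H22} — violation
Doctor=510: 1 row → Diagnosis = H32 ✓
Doctor=499: 1 row → Diagnosis = H20 ✓
Doctor=502: 2 rows → Diagnosis = H45, H45 ✓
Doctor=503: 1 row → Diagnosis = H77 ✓
Doctor=493: 2 rows → Diagnosis = H22, H22 ✓
Doctor=495: 1 row → Diagnosis = H61 ✓
Doctor=508: 1 row → Diagnosis = H65 ✓
Doctor=506: 1 row → Diagnosis = H22 ✓
Doctor=504: 1 row → Diagnosis = H11 ✓
Doctor=496: 1 row → Diagnosis = H95 ✓
Doctor=492: 1 row → Diagnosis = H45 ✓
The only Doctor value with inconsistent Diagnosis is Doctor=501.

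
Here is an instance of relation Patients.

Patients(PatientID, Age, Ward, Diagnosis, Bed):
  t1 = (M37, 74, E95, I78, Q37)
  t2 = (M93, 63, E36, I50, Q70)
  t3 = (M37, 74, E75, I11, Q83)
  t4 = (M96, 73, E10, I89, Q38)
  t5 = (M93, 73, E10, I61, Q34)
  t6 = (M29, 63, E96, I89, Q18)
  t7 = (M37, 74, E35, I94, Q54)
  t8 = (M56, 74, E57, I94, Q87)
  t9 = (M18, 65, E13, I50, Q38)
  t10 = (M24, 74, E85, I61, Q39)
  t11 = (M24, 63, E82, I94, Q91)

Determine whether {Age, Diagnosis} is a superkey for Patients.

Rows 7 and 8 have the same {Age, Diagnosis} value (Age=74, Diagnosis=I94) but are distinct tuples, so {Age, Diagnosis} does not determine every attribute — not a superkey.

No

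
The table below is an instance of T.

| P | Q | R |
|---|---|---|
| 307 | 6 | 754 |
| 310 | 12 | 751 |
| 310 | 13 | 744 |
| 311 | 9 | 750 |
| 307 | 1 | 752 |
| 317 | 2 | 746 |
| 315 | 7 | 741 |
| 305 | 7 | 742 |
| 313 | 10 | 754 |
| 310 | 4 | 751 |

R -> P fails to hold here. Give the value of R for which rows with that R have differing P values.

R=754: 2 rows → P takes values {307, 313} — violation
R=751: 2 rows → P = 310, 310 ✓
R=744: 1 row → P = 310 ✓
R=750: 1 row → P = 311 ✓
R=752: 1 row → P = 307 ✓
R=746: 1 row → P = 317 ✓
R=741: 1 row → P = 315 ✓
R=742: 1 row → P = 305 ✓
The only R value with inconsistent P is R=754.

754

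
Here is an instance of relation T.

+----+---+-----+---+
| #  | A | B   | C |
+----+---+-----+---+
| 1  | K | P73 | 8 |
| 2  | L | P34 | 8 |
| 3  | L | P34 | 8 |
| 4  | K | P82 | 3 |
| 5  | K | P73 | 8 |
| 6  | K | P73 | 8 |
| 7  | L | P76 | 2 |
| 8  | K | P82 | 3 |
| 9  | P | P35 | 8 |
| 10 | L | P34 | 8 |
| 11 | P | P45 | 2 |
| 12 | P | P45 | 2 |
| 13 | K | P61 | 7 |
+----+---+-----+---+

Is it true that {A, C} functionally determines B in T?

Yes

(A=K, C=8): rows 1, 5, 6 → B = P73, P73, P73 ✓
(A=L, C=8): rows 2, 3, 10 → B = P34, P34, P34 ✓
(A=K, C=3): rows 4, 8 → B = P82, P82 ✓
(A=L, C=2): row 7 → B = P76 ✓
(A=P, C=8): row 9 → B = P35 ✓
(A=P, C=2): rows 11, 12 → B = P45, P45 ✓
(A=K, C=7): row 13 → B = P61 ✓
Every {A, C} value is associated with a single B value, so {A, C} → B holds.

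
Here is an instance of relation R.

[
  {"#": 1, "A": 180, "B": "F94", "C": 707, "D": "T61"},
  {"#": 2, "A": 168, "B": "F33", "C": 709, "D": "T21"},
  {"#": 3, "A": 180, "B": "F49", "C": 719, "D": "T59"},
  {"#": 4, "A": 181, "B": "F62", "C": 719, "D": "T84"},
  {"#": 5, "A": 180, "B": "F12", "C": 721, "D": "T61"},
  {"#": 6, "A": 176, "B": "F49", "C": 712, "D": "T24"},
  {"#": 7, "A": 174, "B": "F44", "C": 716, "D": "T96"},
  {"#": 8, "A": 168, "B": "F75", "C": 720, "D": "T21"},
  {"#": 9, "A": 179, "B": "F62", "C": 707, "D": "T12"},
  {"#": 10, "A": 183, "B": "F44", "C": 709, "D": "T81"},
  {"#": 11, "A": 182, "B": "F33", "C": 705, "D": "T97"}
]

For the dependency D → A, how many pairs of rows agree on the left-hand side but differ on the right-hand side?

D=T61: all 2 rows agree on A — 0 pairs.
D=T21: all 2 rows agree on A — 0 pairs.

0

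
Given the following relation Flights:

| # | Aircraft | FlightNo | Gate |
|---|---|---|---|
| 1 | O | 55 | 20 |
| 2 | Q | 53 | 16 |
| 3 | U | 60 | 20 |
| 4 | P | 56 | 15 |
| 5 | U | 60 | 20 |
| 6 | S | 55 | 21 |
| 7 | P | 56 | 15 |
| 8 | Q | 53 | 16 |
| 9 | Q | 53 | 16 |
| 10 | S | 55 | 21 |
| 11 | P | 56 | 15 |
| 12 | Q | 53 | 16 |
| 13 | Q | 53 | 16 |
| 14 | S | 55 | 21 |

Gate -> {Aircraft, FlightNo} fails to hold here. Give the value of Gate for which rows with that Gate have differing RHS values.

Gate=20: rows 1, 3, 5 → {Aircraft,FlightNo} takes values {(O, 55), (U, 60)} — violation
Gate=16: rows 2, 8, 9, 12, 13 → {Aircraft,FlightNo} = (Q, 53), (Q, 53), (Q, 53), (Q, 53), (Q, 53) ✓
Gate=15: rows 4, 7, 11 → {Aircraft,FlightNo} = (P, 56), (P, 56), (P, 56) ✓
Gate=21: rows 6, 10, 14 → {Aircraft,FlightNo} = (S, 55), (S, 55), (S, 55) ✓
The only Gate value with inconsistent RHS is Gate=20.

20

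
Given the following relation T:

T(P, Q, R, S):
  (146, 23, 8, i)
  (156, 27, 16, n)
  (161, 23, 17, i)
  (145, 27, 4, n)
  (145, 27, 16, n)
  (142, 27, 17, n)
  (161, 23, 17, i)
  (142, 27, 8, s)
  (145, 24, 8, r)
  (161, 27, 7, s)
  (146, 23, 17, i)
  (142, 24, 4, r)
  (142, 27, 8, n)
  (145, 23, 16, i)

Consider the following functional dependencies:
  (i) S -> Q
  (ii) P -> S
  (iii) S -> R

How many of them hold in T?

1

(i) S -> Q: every LHS value maps to a single RHS value — holds.
(ii) P -> S: P=161: 3 rows → S takes values {i, s} — violation; P=145: 4 rows → S takes values {n, r, i} — violation; P=142: 4 rows → S takes values {n, s, r} — violation — fails.
(iii) S -> R: S=i: 5 rows → R takes values {8, 17, 16} — violation; S=n: 5 rows → R takes values {16, 4, 17, 8} — violation; S=s: 2 rows → R takes values {8, 7} — violation; S=r: 2 rows → R takes values {8, 4} — violation — fails.
1 of the 3 dependencies holds.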